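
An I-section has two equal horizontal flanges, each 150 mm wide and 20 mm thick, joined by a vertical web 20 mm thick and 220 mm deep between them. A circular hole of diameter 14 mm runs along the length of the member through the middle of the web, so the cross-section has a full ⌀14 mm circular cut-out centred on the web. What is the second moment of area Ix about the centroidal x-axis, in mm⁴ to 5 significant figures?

Ix ≈ 1.0434 × 10⁸ mm⁴

Split into non-overlapping primitives; take the origin at the lower-left of the bounding box.
Bottom flange: 150 × 20, A = 3 000 mm², y = 10 mm, Ī = 100 000 mm⁴.
Web: 20 × 220, A = 4 400 mm², y = 130 mm, Ī = 17 746 667 mm⁴.
Top flange: 150 × 20, A = 3 000 mm², y = 250 mm, Ī = 100 000 mm⁴.
Hole (subtracted): ⌀14, A = 153.938 mm², y = 130 mm, Ī = 1885.741 mm⁴.
By symmetry the centroid is at mid-height, ȳ = 130 mm.
Transfer each piece to the centroidal x-axis using Ī + A·d² with d = y − 130:
  bottom flange: d = -120 mm → contributes +43 300 000 mm⁴
  web: d = 0 mm → contributes +17 746 667 mm⁴
  top flange: d = 120 mm → contributes +43 300 000 mm⁴
  hole: d = 0 mm → contributes −1885.741 mm⁴
Total I = 104 344 781 mm⁴.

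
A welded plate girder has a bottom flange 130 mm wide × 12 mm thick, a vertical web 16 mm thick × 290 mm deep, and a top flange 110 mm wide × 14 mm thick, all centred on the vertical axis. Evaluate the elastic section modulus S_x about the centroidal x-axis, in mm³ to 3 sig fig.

S_x ≈ 6.51 × 10⁵ mm³

Split into non-overlapping primitives; take the origin at the lower-left of the bounding box.
Bottom plate: 130 × 12, A = 1 560 mm², y = 6 mm, Ī = 18 720 mm⁴.
Web plate: 16 × 290, A = 4 640 mm², y = 157 mm, Ī = 32 518 667 mm⁴.
Top plate: 110 × 14, A = 1 540 mm², y = 309 mm, Ī = 25 153 mm⁴.
Centroid: ȳ = ΣA·y / ΣA = 156.81 mm.
Transfer each piece to the centroidal x-axis using Ī + A·d² with d = y − 156.81:
  bottom plate: d = -150.81 mm → contributes +35 498 252 mm⁴
  web plate: d = 0.19121 mm → contributes +32 518 836 mm⁴
  top plate: d = 152.19 mm → contributes +35 694 889 mm⁴
Total I = 103 711 977 mm⁴.
Extreme fibre distance c = 159.19 mm; S = I/c = 651 493 mm³.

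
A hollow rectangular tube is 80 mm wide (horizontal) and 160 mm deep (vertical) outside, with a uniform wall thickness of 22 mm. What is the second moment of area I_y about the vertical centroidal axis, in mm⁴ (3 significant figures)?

I_y ≈ 6.38 × 10⁶ mm⁴

Break the section into simple shapes (no overlaps), measuring from the bottom-left corner of the bounding box.
Outer rectangle: 80 × 160, A = 12 800 mm², x = 40 mm, Ī = 6 826 667 mm⁴.
Inner void (subtracted): 36 × 116, A = 4 176 mm², x = 40 mm, Ī = 451 008 mm⁴.
By symmetry the centroid is at mid-width, x̄ = 40 mm.
All pieces are centred on the vertical centroidal axis, so I = ΣĪ (holes subtracted) = 6 375 659 mm⁴.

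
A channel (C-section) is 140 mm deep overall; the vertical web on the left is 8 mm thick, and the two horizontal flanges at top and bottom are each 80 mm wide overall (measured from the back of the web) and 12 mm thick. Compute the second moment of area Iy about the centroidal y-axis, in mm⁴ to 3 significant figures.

Iy ≈ 1.84 × 10⁶ mm⁴

Decompose the section into non-overlapping parts with the origin at the bottom-left of its bounding rectangle.
Web: 8 × 140, A = 1 120 mm², x = 4 mm, Ī = 5973.3 mm⁴.
Top flange (beyond web): 72 × 12, A = 864 mm², x = 44 mm, Ī = 373 248 mm⁴.
Bottom flange (beyond web): 72 × 12, A = 864 mm², x = 44 mm, Ī = 373 248 mm⁴.
Centroid: x̄ = ΣA·x / ΣA = 28.27 mm.
Transfer each piece to the centroidal y-axis using Ī + A·d² with d = x − 28.27:
  web: d = -24.27 mm → contributes +665 672 mm⁴
  top flange (beyond web): d = 15.73 mm → contributes +587 039 mm⁴
  bottom flange (beyond web): d = 15.73 mm → contributes +587 039 mm⁴
Total I = 1 839 750 mm⁴.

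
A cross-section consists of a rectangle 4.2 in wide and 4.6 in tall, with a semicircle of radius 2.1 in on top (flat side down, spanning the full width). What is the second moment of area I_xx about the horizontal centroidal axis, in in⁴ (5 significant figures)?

I_xx ≈ 88.131 in⁴

Break the section into simple shapes (no overlaps), measuring from the bottom-left corner of the bounding box.
Rectangular body: 4.2 × 4.6, A = 19.32 in², y = 2.3 in, Ī = 34.0676 in⁴.
Semicircular cap: semicircle r = 2.1, A = 6.927212 in², y = 5.491268 in, Ī = 2.134564 in⁴.
Centroid: ȳ = ΣA·y / ΣA = 3.142245 in.
Transfer each piece to the horizontal centroidal axis using Ī + A·d² with d = y − 3.142245:
  rectangular body: d = -0.8422452 in → contributes +47.77276 in⁴
  semicircular cap: d = 2.349023 in → contributes +40.35827 in⁴
Total I = 88.13104 in⁴.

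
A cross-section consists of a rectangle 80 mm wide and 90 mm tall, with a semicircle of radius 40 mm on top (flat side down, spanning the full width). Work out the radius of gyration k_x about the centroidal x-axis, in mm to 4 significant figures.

k_x ≈ 35.58 mm

Treat the section as a set of non-overlapping primitives; coordinates are from the bounding-box lower-left.
Rectangular body: 80 × 90, A = 7 200 mm², y = 45 mm, Ī = 4 860 000 mm⁴.
Semicircular cap: semicircle r = 40, A = 2513.27 mm², y = 106.977 mm, Ī = 280 978 mm⁴.
Centroid: ȳ = ΣA·y / ΣA = 61.0362 mm.
Transfer each piece to the centroidal x-axis using Ī + A·d² with d = y − 61.0362:
  rectangular body: d = -16.0362 mm → contributes +6 711 550 mm⁴
  semicircular cap: d = 45.9403 mm → contributes +5 585 277 mm⁴
Total I = 12 296 827 mm⁴.
Radius of gyration: k = √(I/A) = √(12 296 827 / 9713.27) = 35.5806 mm.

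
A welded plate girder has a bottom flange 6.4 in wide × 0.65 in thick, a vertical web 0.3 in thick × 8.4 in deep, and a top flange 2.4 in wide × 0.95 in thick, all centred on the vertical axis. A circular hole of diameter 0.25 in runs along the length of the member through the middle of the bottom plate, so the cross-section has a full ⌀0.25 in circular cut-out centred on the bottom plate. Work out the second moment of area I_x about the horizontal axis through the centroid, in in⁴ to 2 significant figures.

Decompose the section into non-overlapping parts with the origin at the bottom-left of its bounding rectangle.
Bottom plate: 6.4 × 0.65, A = 4.16 in², y = 0.325 in, Ī = 0.1465 in⁴.
Web plate: 0.3 × 8.4, A = 2.52 in², y = 4.85 in, Ī = 14.82 in⁴.
Top plate: 2.4 × 0.95, A = 2.28 in², y = 9.525 in, Ī = 0.1715 in⁴.
Hole (subtracted): ⌀0.25, A = 0.04909 in², y = 0.325 in, Ī = 0.0001917 in⁴.
Centroid: ȳ = ΣA·y / ΣA = 3.959 in.
Transfer each piece to the horizontal axis through the centroid using Ī + A·d² with d = y − 3.959:
  bottom plate: d = -3.634 in → contributes +55.07 in⁴
  web plate: d = 0.8914 in → contributes +16.82 in⁴
  top plate: d = 5.566 in → contributes +70.82 in⁴
  hole: d = -3.634 in → contributes −0.6483 in⁴
Total I = 142.1 in⁴.

I_x ≈ 140 in⁴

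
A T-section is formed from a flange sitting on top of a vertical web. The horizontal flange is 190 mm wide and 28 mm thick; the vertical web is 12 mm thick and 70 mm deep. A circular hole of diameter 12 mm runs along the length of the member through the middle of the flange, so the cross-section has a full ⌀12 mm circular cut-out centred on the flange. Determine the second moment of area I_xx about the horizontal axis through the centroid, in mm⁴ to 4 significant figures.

I_xx ≈ 2.426 × 10⁶ mm⁴

Decompose the section into non-overlapping parts with the origin at the bottom-left of its bounding rectangle.
Flange: 190 × 28, A = 5 320 mm², y = 84 mm, Ī = 347 573 mm⁴.
Web: 12 × 70, A = 840 mm², y = 35 mm, Ī = 343 000 mm⁴.
Hole (subtracted): ⌀12, A = 113.097 mm², y = 84 mm, Ī = 1017.88 mm⁴.
Centroid: ȳ = ΣA·y / ΣA = 77.1932 mm.
Transfer each piece to the horizontal axis through the centroid using Ī + A·d² with d = y − 77.1932:
  flange: d = 6.80679 mm → contributes +594 062 mm⁴
  web: d = -42.1932 mm → contributes +1 838 424 mm⁴
  hole: d = 6.80679 mm → contributes −6257.95 mm⁴
Total I = 2 426 228 mm⁴.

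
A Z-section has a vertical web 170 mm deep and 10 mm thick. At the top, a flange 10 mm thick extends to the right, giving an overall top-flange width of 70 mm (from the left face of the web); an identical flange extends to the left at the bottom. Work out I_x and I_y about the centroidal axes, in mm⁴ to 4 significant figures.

Split into non-overlapping primitives; take the origin at the lower-left of the bounding box.
Web: 10 × 170, A = 1 700 mm², y = 85 mm, Ī = 4 094 167 mm⁴.
Top flange (beyond web): 60 × 10, A = 600 mm², y = 165 mm, Ī = 5 000 mm⁴.
Bottom flange (beyond web): 60 × 10, A = 600 mm², y = 5 mm, Ī = 5 000 mm⁴.
Centroid: ȳ = ΣA·y / ΣA = 85 mm.
Transfer each piece to the centroidal x-axis using Ī + A·d² with d = y − 85:
  web: d = 0 mm → contributes +4 094 167 mm⁴
  top flange (beyond web): d = 80 mm → contributes +3 845 000 mm⁴
  bottom flange (beyond web): d = -80 mm → contributes +3 845 000 mm⁴
Total I = 11 784 167 mm⁴.
For the y-axis: x̄ = 65 mm.
Repeating about the centroidal y-axis gives I_y = 1 844 167 mm⁴.

I_x ≈ 1.178 × 10⁷ mm⁴, I_y ≈ 1.844 × 10⁶ mm⁴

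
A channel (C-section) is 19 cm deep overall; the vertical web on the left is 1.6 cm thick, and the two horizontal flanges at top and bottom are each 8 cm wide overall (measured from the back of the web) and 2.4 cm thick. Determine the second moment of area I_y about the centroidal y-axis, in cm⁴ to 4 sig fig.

I_y ≈ 355.8 cm⁴

Break the section into simple shapes (no overlaps), measuring from the bottom-left corner of the bounding box.
Web: 1.6 × 19, A = 30.4 cm², x = 0.8 cm, Ī = 6.48533 cm⁴.
Top flange (beyond web): 6.4 × 2.4, A = 15.36 cm², x = 4.8 cm, Ī = 52.4288 cm⁴.
Bottom flange (beyond web): 6.4 × 2.4, A = 15.36 cm², x = 4.8 cm, Ī = 52.4288 cm⁴.
Centroid: x̄ = ΣA·x / ΣA = 2.81047 cm.
Transfer each piece to the centroidal y-axis using Ī + A·d² with d = x − 2.81047:
  web: d = -2.01047 cm → contributes +129.362 cm⁴
  top flange (beyond web): d = 1.98953 cm → contributes +113.227 cm⁴
  bottom flange (beyond web): d = 1.98953 cm → contributes +113.227 cm⁴
Total I = 355.816 cm⁴.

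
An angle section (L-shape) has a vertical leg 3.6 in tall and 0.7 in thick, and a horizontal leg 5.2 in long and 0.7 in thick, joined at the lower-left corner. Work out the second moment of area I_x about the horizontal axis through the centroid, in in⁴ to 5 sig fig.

Split into non-overlapping primitives; take the origin at the lower-left of the bounding box.
Vertical leg: 0.7 × 3.6, A = 2.52 in², y = 1.8 in, Ī = 2.7216 in⁴.
Horizontal leg (remainder): 4.5 × 0.7, A = 3.15 in², y = 0.35 in, Ī = 0.128625 in⁴.
Centroid: ȳ = ΣA·y / ΣA = 0.9944444 in.
Transfer each piece to the horizontal axis through the centroid using Ī + A·d² with d = y − 0.9944444:
  vertical leg: d = 0.8055556 in → contributes +4.356878 in⁴
  horizontal leg (remainder): d = -0.6444444 in → contributes +1.436847 in⁴
Total I = 5.793725 in⁴.

I_x ≈ 5.7937 in⁴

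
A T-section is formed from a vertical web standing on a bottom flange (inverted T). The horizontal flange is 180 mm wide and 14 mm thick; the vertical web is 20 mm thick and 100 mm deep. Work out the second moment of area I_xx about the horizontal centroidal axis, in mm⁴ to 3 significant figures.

I_xx ≈ 5.33 × 10⁶ mm⁴

Break the section into simple shapes (no overlaps), measuring from the bottom-left corner of the bounding box.
Flange: 180 × 14, A = 2 520 mm², y = 7 mm, Ī = 41 160 mm⁴.
Web: 20 × 100, A = 2 000 mm², y = 64 mm, Ī = 1 666 667 mm⁴.
Centroid: ȳ = ΣA·y / ΣA = 32.221 mm.
Transfer each piece to the horizontal centroidal axis using Ī + A·d² with d = y − 32.221:
  flange: d = -25.221 mm → contributes +1 644 159 mm⁴
  web: d = 31.779 mm → contributes +3 686 446 mm⁴
Total I = 5 330 605 mm⁴.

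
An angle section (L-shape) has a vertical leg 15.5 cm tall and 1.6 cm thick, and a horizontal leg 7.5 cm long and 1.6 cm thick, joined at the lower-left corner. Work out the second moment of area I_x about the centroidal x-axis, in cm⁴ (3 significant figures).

Break the section into simple shapes (no overlaps), measuring from the bottom-left corner of the bounding box.
Vertical leg: 1.6 × 15.5, A = 24.8 cm², y = 7.75 cm, Ī = 496.52 cm⁴.
Horizontal leg (remainder): 5.9 × 1.6, A = 9.44 cm², y = 0.8 cm, Ī = 2.0139 cm⁴.
Centroid: ȳ = ΣA·y / ΣA = 5.8339 cm.
Transfer each piece to the centroidal x-axis using Ī + A·d² with d = y − 5.8339:
  vertical leg: d = 1.9161 cm → contributes +587.57 cm⁴
  horizontal leg (remainder): d = -5.0339 cm → contributes +241.22 cm⁴
Total I = 828.79 cm⁴.

I_x ≈ 829 cm⁴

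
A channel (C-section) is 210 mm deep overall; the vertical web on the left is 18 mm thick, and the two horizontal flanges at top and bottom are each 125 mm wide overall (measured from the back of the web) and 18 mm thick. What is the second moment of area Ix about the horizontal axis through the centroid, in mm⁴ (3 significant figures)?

Ix ≈ 4.95 × 10⁷ mm⁴

Split into non-overlapping primitives; take the origin at the lower-left of the bounding box.
Web: 18 × 210, A = 3 780 mm², y = 105 mm, Ī = 13 891 500 mm⁴.
Top flange (beyond web): 107 × 18, A = 1 926 mm², y = 201 mm, Ī = 52 002 mm⁴.
Bottom flange (beyond web): 107 × 18, A = 1 926 mm², y = 9 mm, Ī = 52 002 mm⁴.
By symmetry the centroid is at mid-height, ȳ = 105 mm.
Transfer each piece to the horizontal axis through the centroid using Ī + A·d² with d = y − 105:
  web: d = 0 mm → contributes +13 891 500 mm⁴
  top flange (beyond web): d = 96 mm → contributes +17 802 018 mm⁴
  bottom flange (beyond web): d = -96 mm → contributes +17 802 018 mm⁴
Total I = 49 495 536 mm⁴.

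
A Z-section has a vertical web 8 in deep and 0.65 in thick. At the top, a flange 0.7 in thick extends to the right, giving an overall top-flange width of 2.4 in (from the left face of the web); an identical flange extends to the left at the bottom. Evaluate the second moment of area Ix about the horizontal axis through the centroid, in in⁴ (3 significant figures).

Ix ≈ 60.5 in⁴

Treat the section as a set of non-overlapping primitives; coordinates are from the bounding-box lower-left.
Web: 0.65 × 8, A = 5.2 in², y = 4 in, Ī = 27.733 in⁴.
Top flange (beyond web): 1.75 × 0.7, A = 1.225 in², y = 7.65 in, Ī = 0.050021 in⁴.
Bottom flange (beyond web): 1.75 × 0.7, A = 1.225 in², y = 0.35 in, Ī = 0.050021 in⁴.
Centroid: ȳ = ΣA·y / ΣA = 4 in.
Transfer each piece to the horizontal axis through the centroid using Ī + A·d² with d = y − 4:
  web: d = 0 in → contributes +27.733 in⁴
  top flange (beyond web): d = 3.65 in → contributes +16.37 in⁴
  bottom flange (beyond web): d = -3.65 in → contributes +16.37 in⁴
Total I = 60.474 in⁴.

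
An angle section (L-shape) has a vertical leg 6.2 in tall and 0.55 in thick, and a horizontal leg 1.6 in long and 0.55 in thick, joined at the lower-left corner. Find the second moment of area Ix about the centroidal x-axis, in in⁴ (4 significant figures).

Treat the section as a set of non-overlapping primitives; coordinates are from the bounding-box lower-left.
Vertical leg: 0.55 × 6.2, A = 3.41 in², y = 3.1 in, Ī = 10.9234 in⁴.
Horizontal leg (remainder): 1.05 × 0.55, A = 0.5775 in², y = 0.275 in, Ī = 0.0145578 in⁴.
Centroid: ȳ = ΣA·y / ΣA = 2.69086 in.
Transfer each piece to the centroidal x-axis using Ī + A·d² with d = y − 2.69086:
  vertical leg: d = 0.409138 in → contributes +11.4942 in⁴
  horizontal leg (remainder): d = -2.41586 in → contributes +3.38507 in⁴
Total I = 14.8793 in⁴.

Ix ≈ 14.88 in⁴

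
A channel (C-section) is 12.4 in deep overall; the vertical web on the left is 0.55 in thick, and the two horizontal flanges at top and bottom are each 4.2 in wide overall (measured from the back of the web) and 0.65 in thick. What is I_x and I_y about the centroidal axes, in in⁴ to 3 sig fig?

Decompose the section into non-overlapping parts with the origin at the bottom-left of its bounding rectangle.
Web: 0.55 × 12.4, A = 6.82 in², y = 6.2 in, Ī = 87.387 in⁴.
Top flange (beyond web): 3.65 × 0.65, A = 2.3725 in², y = 12.075 in, Ī = 0.083532 in⁴.
Bottom flange (beyond web): 3.65 × 0.65, A = 2.3725 in², y = 0.325 in, Ī = 0.083532 in⁴.
By symmetry the centroid is at mid-height, ȳ = 6.2 in.
Transfer each piece to the centroidal x-axis using Ī + A·d² with d = y − 6.2:
  web: d = 0 in → contributes +87.387 in⁴
  top flange (beyond web): d = 5.875 in → contributes +81.972 in⁴
  bottom flange (beyond web): d = -5.875 in → contributes +81.972 in⁴
Total I = 251.33 in⁴.
For the y-axis: x̄ = 1.1366 in.
Repeating about the centroidal y-axis gives I_y = 17.78 in⁴.

I_x ≈ 251 in⁴, I_y ≈ 17.8 in⁴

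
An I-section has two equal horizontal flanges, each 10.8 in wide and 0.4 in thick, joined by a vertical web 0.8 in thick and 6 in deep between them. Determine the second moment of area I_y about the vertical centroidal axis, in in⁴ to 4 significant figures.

Decompose the section into non-overlapping parts with the origin at the bottom-left of its bounding rectangle.
Bottom flange: 10.8 × 0.4, A = 4.32 in², x = 5.4 in, Ī = 41.9904 in⁴.
Web: 0.8 × 6, A = 4.8 in², x = 5.4 in, Ī = 0.256 in⁴.
Top flange: 10.8 × 0.4, A = 4.32 in², x = 5.4 in, Ī = 41.9904 in⁴.
By symmetry the centroid is at mid-width, x̄ = 5.4 in.
All pieces are centred on the vertical centroidal axis, so I = ΣĪ = 84.2368 in⁴.

I_y ≈ 84.24 in⁴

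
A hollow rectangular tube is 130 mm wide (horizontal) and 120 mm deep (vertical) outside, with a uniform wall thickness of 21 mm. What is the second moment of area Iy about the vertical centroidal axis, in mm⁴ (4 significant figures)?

Iy ≈ 1.754 × 10⁷ mm⁴

Split into non-overlapping primitives; take the origin at the lower-left of the bounding box.
Outer rectangle: 130 × 120, A = 15 600 mm², x = 65 mm, Ī = 21 970 000 mm⁴.
Inner void (subtracted): 88 × 78, A = 6 864 mm², x = 65 mm, Ī = 4 429 568 mm⁴.
By symmetry the centroid is at mid-width, x̄ = 65 mm.
All pieces are centred on the vertical centroidal axis, so I = ΣĪ (holes subtracted) = 17 540 432 mm⁴.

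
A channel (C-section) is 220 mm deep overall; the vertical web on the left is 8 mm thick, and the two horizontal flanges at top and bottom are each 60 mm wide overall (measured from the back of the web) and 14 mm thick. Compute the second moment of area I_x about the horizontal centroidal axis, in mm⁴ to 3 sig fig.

Break the section into simple shapes (no overlaps), measuring from the bottom-left corner of the bounding box.
Web: 8 × 220, A = 1 760 mm², y = 110 mm, Ī = 7 098 667 mm⁴.
Top flange (beyond web): 52 × 14, A = 728 mm², y = 213 mm, Ī = 11 891 mm⁴.
Bottom flange (beyond web): 52 × 14, A = 728 mm², y = 7 mm, Ī = 11 891 mm⁴.
By symmetry the centroid is at mid-height, ȳ = 110 mm.
Transfer each piece to the horizontal centroidal axis using Ī + A·d² with d = y − 110:
  web: d = 0 mm → contributes +7 098 667 mm⁴
  top flange (beyond web): d = 103 mm → contributes +7 735 243 mm⁴
  bottom flange (beyond web): d = -103 mm → contributes +7 735 243 mm⁴
Total I = 22 569 152 mm⁴.

I_x ≈ 2.26 × 10⁷ mm⁴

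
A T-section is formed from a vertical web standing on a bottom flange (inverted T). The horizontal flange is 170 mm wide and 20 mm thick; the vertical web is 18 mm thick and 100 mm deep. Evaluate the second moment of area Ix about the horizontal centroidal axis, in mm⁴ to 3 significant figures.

Ix ≈ 5.85 × 10⁶ mm⁴

Treat the section as a set of non-overlapping primitives; coordinates are from the bounding-box lower-left.
Flange: 170 × 20, A = 3 400 mm², y = 10 mm, Ī = 113 333 mm⁴.
Web: 18 × 100, A = 1 800 mm², y = 70 mm, Ī = 1 500 000 mm⁴.
Centroid: ȳ = ΣA·y / ΣA = 30.769 mm.
Transfer each piece to the horizontal centroidal axis using Ī + A·d² with d = y − 30.769:
  flange: d = -20.769 mm → contributes +1 579 961 mm⁴
  web: d = 39.231 mm → contributes +4 270 296 mm⁴
Total I = 5 850 256 mm⁴.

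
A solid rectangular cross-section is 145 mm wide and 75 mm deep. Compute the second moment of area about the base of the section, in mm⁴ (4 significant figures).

The section: 145 × 75, A = 10 875 mm², y = 37.5 mm, Ī = 5 097 656 mm⁴.
Transfer it to the bottom edge using Ī + A·d² with d = y − 0:
  the section: d = 37.5 mm → contributes +20 390 625 mm⁴
Total I = 20 390 625 mm⁴.

I_base ≈ 2.039 × 10⁷ mm⁴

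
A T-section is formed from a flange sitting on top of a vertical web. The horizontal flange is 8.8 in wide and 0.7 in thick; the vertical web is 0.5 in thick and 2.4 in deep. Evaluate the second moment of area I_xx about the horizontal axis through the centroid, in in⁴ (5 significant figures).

Split into non-overlapping primitives; take the origin at the lower-left of the bounding box.
Flange: 8.8 × 0.7, A = 6.16 in², y = 2.75 in, Ī = 0.2515333 in⁴.
Web: 0.5 × 2.4, A = 1.2 in², y = 1.2 in, Ī = 0.576 in⁴.
Centroid: ȳ = ΣA·y / ΣA = 2.497283 in.
Transfer each piece to the horizontal axis through the centroid using Ī + A·d² with d = y − 2.497283:
  flange: d = 0.2527174 in → contributes +0.6449484 in⁴
  web: d = -1.297283 in → contributes +2.595531 in⁴
Total I = 3.240479 in⁴.

I_xx ≈ 3.2405 in⁴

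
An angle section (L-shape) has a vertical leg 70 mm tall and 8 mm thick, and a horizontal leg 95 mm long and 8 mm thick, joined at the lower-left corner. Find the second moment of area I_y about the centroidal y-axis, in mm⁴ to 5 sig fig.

I_y ≈ 1.1421 × 10⁶ mm⁴

Split into non-overlapping primitives; take the origin at the lower-left of the bounding box.
Vertical leg: 8 × 70, A = 560 mm², x = 4 mm, Ī = 2986.667 mm⁴.
Horizontal leg (remainder): 87 × 8, A = 696 mm², x = 51.5 mm, Ī = 439 002 mm⁴.
Centroid: x̄ = ΣA·x / ΣA = 30.32166 mm.
Transfer each piece to the centroidal y-axis using Ī + A·d² with d = x − 30.32166:
  vertical leg: d = -26.32166 mm → contributes +390971.2 mm⁴
  horizontal leg (remainder): d = 21.17834 mm → contributes +751173.5 mm⁴
Total I = 1 142 145 mm⁴.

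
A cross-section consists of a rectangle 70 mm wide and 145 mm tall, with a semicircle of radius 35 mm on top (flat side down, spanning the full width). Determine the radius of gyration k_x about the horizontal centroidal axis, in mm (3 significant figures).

k_x ≈ 50.1 mm

Split into non-overlapping primitives; take the origin at the lower-left of the bounding box.
Rectangular body: 70 × 145, A = 10 150 mm², y = 72.5 mm, Ī = 17 783 646 mm⁴.
Semicircular cap: semicircle r = 35, A = 1924.2 mm², y = 159.85 mm, Ī = 164 704 mm⁴.
Centroid: ȳ = ΣA·y / ΣA = 86.421 mm.
Transfer each piece to the horizontal centroidal axis using Ī + A·d² with d = y − 86.421:
  rectangular body: d = -13.921 mm → contributes +19 750 760 mm⁴
  semicircular cap: d = 73.433 mm → contributes +10 540 936 mm⁴
Total I = 30 291 696 mm⁴.
Radius of gyration: k = √(I/A) = √(30 291 696 / 12 074) = 50.088 mm.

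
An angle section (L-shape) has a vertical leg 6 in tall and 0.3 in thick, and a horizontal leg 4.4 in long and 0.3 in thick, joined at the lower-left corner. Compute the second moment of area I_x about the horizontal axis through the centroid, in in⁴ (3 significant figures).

Treat the section as a set of non-overlapping primitives; coordinates are from the bounding-box lower-left.
Vertical leg: 0.3 × 6, A = 1.8 in², y = 3 in, Ī = 5.4 in⁴.
Horizontal leg (remainder): 4.1 × 0.3, A = 1.23 in², y = 0.15 in, Ī = 0.009225 in⁴.
Centroid: ȳ = ΣA·y / ΣA = 1.8431 in.
Transfer each piece to the horizontal axis through the centroid using Ī + A·d² with d = y − 1.8431:
  vertical leg: d = 1.1569 in → contributes +7.8093 in⁴
  horizontal leg (remainder): d = -1.6931 in → contributes +3.535 in⁴
Total I = 11.344 in⁴.

I_x ≈ 11.3 in⁴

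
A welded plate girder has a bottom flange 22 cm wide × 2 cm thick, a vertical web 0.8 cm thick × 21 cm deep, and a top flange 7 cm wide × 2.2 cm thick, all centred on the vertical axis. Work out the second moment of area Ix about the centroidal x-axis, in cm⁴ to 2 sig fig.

Ix ≈ 7100 cm⁴

Decompose the section into non-overlapping parts with the origin at the bottom-left of its bounding rectangle.
Bottom plate: 22 × 2, A = 44 cm², y = 1 cm, Ī = 14.67 cm⁴.
Web plate: 0.8 × 21, A = 16.8 cm², y = 12.5 cm, Ī = 617.4 cm⁴.
Top plate: 7 × 2.2, A = 15.4 cm², y = 24.1 cm, Ī = 6.211 cm⁴.
Centroid: ȳ = ΣA·y / ΣA = 8.204 cm.
Transfer each piece to the centroidal x-axis using Ī + A·d² with d = y − 8.204:
  bottom plate: d = -7.204 cm → contributes +2 298 cm⁴
  web plate: d = 4.296 cm → contributes +927.5 cm⁴
  top plate: d = 15.9 cm → contributes +3 898 cm⁴
Total I = 7 123 cm⁴.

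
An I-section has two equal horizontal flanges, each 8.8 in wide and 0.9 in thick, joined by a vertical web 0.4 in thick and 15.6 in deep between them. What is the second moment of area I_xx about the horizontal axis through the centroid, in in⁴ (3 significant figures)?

I_xx ≈ 1210 in⁴

Treat the section as a set of non-overlapping primitives; coordinates are from the bounding-box lower-left.
Bottom flange: 8.8 × 0.9, A = 7.92 in², y = 0.45 in, Ī = 0.5346 in⁴.
Web: 0.4 × 15.6, A = 6.24 in², y = 8.7 in, Ī = 126.55 in⁴.
Top flange: 8.8 × 0.9, A = 7.92 in², y = 16.95 in, Ī = 0.5346 in⁴.
By symmetry the centroid is at mid-height, ȳ = 8.7 in.
Transfer each piece to the horizontal axis through the centroid using Ī + A·d² with d = y − 8.7:
  bottom flange: d = -8.25 in → contributes +539.59 in⁴
  web: d = 0 in → contributes +126.55 in⁴
  top flange: d = 8.25 in → contributes +539.59 in⁴
Total I = 1205.7 in⁴.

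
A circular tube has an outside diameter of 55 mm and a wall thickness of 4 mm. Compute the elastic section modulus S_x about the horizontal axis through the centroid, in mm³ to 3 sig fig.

Split into non-overlapping primitives; take the origin at the lower-left of the bounding box.
Outer circle: ⌀55, A = 2375.8 mm², y = 27.5 mm, Ī = 449 180 mm⁴.
Bore (subtracted): ⌀47, A = 1734.9 mm², y = 27.5 mm, Ī = 239 531 mm⁴.
By symmetry the centroid is at mid-height, ȳ = 27.5 mm.
All pieces are centred on the horizontal axis through the centroid, so I = ΣĪ (holes subtracted) = 209 649 mm⁴.
Extreme fibre distance c = 27.5 mm; S = I/c = 7623.6 mm³.

S_x ≈ 7620 mm³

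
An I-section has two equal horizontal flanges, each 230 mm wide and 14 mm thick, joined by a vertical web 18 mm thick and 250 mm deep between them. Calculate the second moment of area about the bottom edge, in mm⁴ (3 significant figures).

I_base ≈ 3.47 × 10⁸ mm⁴

Break the section into simple shapes (no overlaps), measuring from the bottom-left corner of the bounding box.
Bottom flange: 230 × 14, A = 3 220 mm², y = 7 mm, Ī = 52 593 mm⁴.
Web: 18 × 250, A = 4 500 mm², y = 139 mm, Ī = 23 437 500 mm⁴.
Top flange: 230 × 14, A = 3 220 mm², y = 271 mm, Ī = 52 593 mm⁴.
Transfer each piece to the base of the section using Ī + A·d² with d = y − 0:
  bottom flange: d = 7 mm → contributes +210 373 mm⁴
  web: d = 139 mm → contributes +110 382 000 mm⁴
  top flange: d = 271 mm → contributes +236 532 613 mm⁴
Total I = 347 124 987 mm⁴.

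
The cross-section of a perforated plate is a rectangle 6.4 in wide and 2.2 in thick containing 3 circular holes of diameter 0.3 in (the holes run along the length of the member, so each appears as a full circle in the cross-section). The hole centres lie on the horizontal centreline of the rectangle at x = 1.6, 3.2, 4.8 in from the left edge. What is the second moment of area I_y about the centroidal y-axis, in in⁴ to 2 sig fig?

Treat the section as a set of non-overlapping primitives; coordinates are from the bounding-box lower-left.
Plate: 6.4 × 2.2, A = 14.08 in², x = 3.2 in, Ī = 48.06 in⁴.
Hole 1 (subtracted): ⌀0.3, A = 0.07069 in², x = 1.6 in, Ī = 0.0003976 in⁴.
Hole 2 (subtracted): ⌀0.3, A = 0.07069 in², x = 3.2 in, Ī = 0.0003976 in⁴.
Hole 3 (subtracted): ⌀0.3, A = 0.07069 in², x = 4.8 in, Ī = 0.0003976 in⁴.
By symmetry the centroid is at mid-width, x̄ = 3.2 in.
Transfer each piece to the centroidal y-axis using Ī + A·d² with d = x − 3.2:
  plate: d = 0 in → contributes +48.06 in⁴
  hole 1: d = -1.6 in → contributes −0.1814 in⁴
  hole 2: d = 0 in → contributes −0.0003976 in⁴
  hole 3: d = 1.6 in → contributes −0.1814 in⁴
Total I = 47.7 in⁴.

I_y ≈ 48 in⁴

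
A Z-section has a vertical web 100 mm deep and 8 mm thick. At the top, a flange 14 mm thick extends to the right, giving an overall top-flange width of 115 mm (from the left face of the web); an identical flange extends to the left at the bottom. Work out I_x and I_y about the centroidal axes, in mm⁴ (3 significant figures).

I_x ≈ 6.26 × 10⁶ mm⁴, I_y ≈ 1.28 × 10⁷ mm⁴

Break the section into simple shapes (no overlaps), measuring from the bottom-left corner of the bounding box.
Web: 8 × 100, A = 800 mm², y = 50 mm, Ī = 666 667 mm⁴.
Top flange (beyond web): 107 × 14, A = 1 498 mm², y = 93 mm, Ī = 24 467 mm⁴.
Bottom flange (beyond web): 107 × 14, A = 1 498 mm², y = 7 mm, Ī = 24 467 mm⁴.
Centroid: ȳ = ΣA·y / ΣA = 50 mm.
Transfer each piece to the centroidal x-axis using Ī + A·d² with d = y − 50:
  web: d = 0 mm → contributes +666 667 mm⁴
  top flange (beyond web): d = 43 mm → contributes +2 794 269 mm⁴
  bottom flange (beyond web): d = -43 mm → contributes +2 794 269 mm⁴
Total I = 6 255 205 mm⁴.
For the y-axis: x̄ = 111 mm.
Repeating about the centroidal y-axis gives I_y = 12 768 225 mm⁴.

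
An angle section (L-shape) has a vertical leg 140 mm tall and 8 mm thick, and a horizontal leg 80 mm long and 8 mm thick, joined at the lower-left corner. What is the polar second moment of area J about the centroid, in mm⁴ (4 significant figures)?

J ≈ 4.353 × 10⁶ mm⁴

Break the section into simple shapes (no overlaps), measuring from the bottom-left corner of the bounding box.
Vertical leg: 8 × 140, A = 1 120 mm², y = 70 mm, Ī = 1 829 333 mm⁴.
Horizontal leg (remainder): 72 × 8, A = 576 mm², y = 4 mm, Ī = 3 072 mm⁴.
Centroid: ȳ = ΣA·y / ΣA = 47.5849 mm.
Transfer each piece to the centroidal x-axis using Ī + A·d² with d = y − 47.5849:
  vertical leg: d = 22.4151 mm → contributes +2 392 062 mm⁴
  horizontal leg (remainder): d = -43.5849 mm → contributes +1 097 267 mm⁴
Total I = 3 489 329 mm⁴.
For the y-axis: x̄ = 17.5849 mm.
Repeating about the centroidal y-axis gives I_y = 863 409 mm⁴.
Polar second moment: J = I_x + I_y = 4 352 738 mm⁴.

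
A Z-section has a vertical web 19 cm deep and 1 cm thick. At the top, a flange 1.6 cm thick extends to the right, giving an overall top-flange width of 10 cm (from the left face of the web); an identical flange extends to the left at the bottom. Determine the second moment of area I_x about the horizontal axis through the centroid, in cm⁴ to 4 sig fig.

Split into non-overlapping primitives; take the origin at the lower-left of the bounding box.
Web: 1 × 19, A = 19 cm², y = 9.5 cm, Ī = 571.583 cm⁴.
Top flange (beyond web): 9 × 1.6, A = 14.4 cm², y = 18.2 cm, Ī = 3.072 cm⁴.
Bottom flange (beyond web): 9 × 1.6, A = 14.4 cm², y = 0.8 cm, Ī = 3.072 cm⁴.
Centroid: ȳ = ΣA·y / ΣA = 9.5 cm.
Transfer each piece to the horizontal axis through the centroid using Ī + A·d² with d = y − 9.5:
  web: d = 0 cm → contributes +571.583 cm⁴
  top flange (beyond web): d = 8.7 cm → contributes +1093.01 cm⁴
  bottom flange (beyond web): d = -8.7 cm → contributes +1093.01 cm⁴
Total I = 2757.6 cm⁴.

I_x ≈ 2758 cm⁴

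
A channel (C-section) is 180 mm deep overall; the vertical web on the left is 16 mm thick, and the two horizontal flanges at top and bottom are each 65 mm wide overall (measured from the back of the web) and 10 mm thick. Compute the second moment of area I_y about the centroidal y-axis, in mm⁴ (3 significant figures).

I_y ≈ 1.03 × 10⁶ mm⁴

Treat the section as a set of non-overlapping primitives; coordinates are from the bounding-box lower-left.
Web: 16 × 180, A = 2 880 mm², x = 8 mm, Ī = 61 440 mm⁴.
Top flange (beyond web): 49 × 10, A = 490 mm², x = 40.5 mm, Ī = 98 041 mm⁴.
Bottom flange (beyond web): 49 × 10, A = 490 mm², x = 40.5 mm, Ī = 98 041 mm⁴.
Centroid: x̄ = ΣA·x / ΣA = 16.251 mm.
Transfer each piece to the centroidal y-axis using Ī + A·d² with d = x − 16.251:
  web: d = -8.2513 mm → contributes +257 522 mm⁴
  top flange (beyond web): d = 24.249 mm → contributes +386 161 mm⁴
  bottom flange (beyond web): d = 24.249 mm → contributes +386 161 mm⁴
Total I = 1 029 843 mm⁴.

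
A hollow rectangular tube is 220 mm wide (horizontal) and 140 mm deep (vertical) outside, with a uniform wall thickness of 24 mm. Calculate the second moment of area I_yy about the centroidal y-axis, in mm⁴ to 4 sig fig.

Break the section into simple shapes (no overlaps), measuring from the bottom-left corner of the bounding box.
Outer rectangle: 220 × 140, A = 30 800 mm², x = 110 mm, Ī = 124 226 667 mm⁴.
Inner void (subtracted): 172 × 92, A = 15 824 mm², x = 110 mm, Ī = 39 011 435 mm⁴.
By symmetry the centroid is at mid-width, x̄ = 110 mm.
All pieces are centred on the centroidal y-axis, so I = ΣĪ (holes subtracted) = 85 215 232 mm⁴.

I_yy ≈ 8.522 × 10⁷ mm⁴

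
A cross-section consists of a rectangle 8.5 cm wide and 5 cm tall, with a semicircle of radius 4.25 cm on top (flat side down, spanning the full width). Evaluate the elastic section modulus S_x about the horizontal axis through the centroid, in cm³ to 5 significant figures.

Break the section into simple shapes (no overlaps), measuring from the bottom-left corner of the bounding box.
Rectangular body: 8.5 × 5, A = 42.5 cm², y = 2.5 cm, Ī = 88.54167 cm⁴.
Semicircular cap: semicircle r = 4.25, A = 28.37251 cm², y = 6.803756 cm, Ī = 35.80864 cm⁴.
Centroid: ȳ = ΣA·y / ΣA = 4.22293 cm.
Transfer each piece to the horizontal axis through the centroid using Ī + A·d² with d = y − 4.22293:
  rectangular body: d = -1.72293 cm → contributes +214.7024 cm⁴
  semicircular cap: d = 2.580826 cm → contributes +224.7884 cm⁴
Total I = 439.4908 cm⁴.
Extreme fibre distance c = 5.02707 cm; S = I/c = 87.42483 cm³.

S_x ≈ 87.425 cm³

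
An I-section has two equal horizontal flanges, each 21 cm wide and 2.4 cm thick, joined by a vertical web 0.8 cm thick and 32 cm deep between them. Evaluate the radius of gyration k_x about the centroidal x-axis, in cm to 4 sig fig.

k_x ≈ 15.92 cm

Split into non-overlapping primitives; take the origin at the lower-left of the bounding box.
Bottom flange: 21 × 2.4, A = 50.4 cm², y = 1.2 cm, Ī = 24.192 cm⁴.
Web: 0.8 × 32, A = 25.6 cm², y = 18.4 cm, Ī = 2184.53 cm⁴.
Top flange: 21 × 2.4, A = 50.4 cm², y = 35.6 cm, Ī = 24.192 cm⁴.
By symmetry the centroid is at mid-height, ȳ = 18.4 cm.
Transfer each piece to the centroidal x-axis using Ī + A·d² with d = y − 18.4:
  bottom flange: d = -17.2 cm → contributes +14934.5 cm⁴
  web: d = 0 cm → contributes +2184.53 cm⁴
  top flange: d = 17.2 cm → contributes +14934.5 cm⁴
Total I = 32053.6 cm⁴.
Radius of gyration: k = √(I/A) = √(32053.6 / 126.4) = 15.9245 cm.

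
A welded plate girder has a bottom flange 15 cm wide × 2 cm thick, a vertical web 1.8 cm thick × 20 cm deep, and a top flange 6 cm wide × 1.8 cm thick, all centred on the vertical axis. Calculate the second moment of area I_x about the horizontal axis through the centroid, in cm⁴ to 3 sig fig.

I_x ≈ 5540 cm⁴

Decompose the section into non-overlapping parts with the origin at the bottom-left of its bounding rectangle.
Bottom plate: 15 × 2, A = 30 cm², y = 1 cm, Ī = 10 cm⁴.
Web plate: 1.8 × 20, A = 36 cm², y = 12 cm, Ī = 1 200 cm⁴.
Top plate: 6 × 1.8, A = 10.8 cm², y = 22.9 cm, Ī = 2.916 cm⁴.
Centroid: ȳ = ΣA·y / ΣA = 9.2359 cm.
Transfer each piece to the horizontal axis through the centroid using Ī + A·d² with d = y − 9.2359:
  bottom plate: d = -8.2359 cm → contributes +2044.9 cm⁴
  web plate: d = 2.7641 cm → contributes +1 475 cm⁴
  top plate: d = 13.664 cm → contributes +2019.3 cm⁴
Total I = 5539.3 cm⁴.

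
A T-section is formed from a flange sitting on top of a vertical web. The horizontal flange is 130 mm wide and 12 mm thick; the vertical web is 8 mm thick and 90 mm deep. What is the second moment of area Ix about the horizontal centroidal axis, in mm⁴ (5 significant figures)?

Ix ≈ 1.7861 × 10⁶ mm⁴

Treat the section as a set of non-overlapping primitives; coordinates are from the bounding-box lower-left.
Flange: 130 × 12, A = 1 560 mm², y = 96 mm, Ī = 18 720 mm⁴.
Web: 8 × 90, A = 720 mm², y = 45 mm, Ī = 486 000 mm⁴.
Centroid: ȳ = ΣA·y / ΣA = 79.89474 mm.
Transfer each piece to the horizontal centroidal axis using Ī + A·d² with d = y − 79.89474:
  flange: d = 16.10526 mm → contributes +423 352 mm⁴
  web: d = -34.89474 mm → contributes +1 362 703 mm⁴
Total I = 1 786 055 mm⁴.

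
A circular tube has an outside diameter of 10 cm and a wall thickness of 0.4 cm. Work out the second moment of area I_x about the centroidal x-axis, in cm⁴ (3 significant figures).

I_x ≈ 139 cm⁴

Decompose the section into non-overlapping parts with the origin at the bottom-left of its bounding rectangle.
Outer circle: ⌀10, A = 78.54 cm², y = 5 cm, Ī = 490.87 cm⁴.
Bore (subtracted): ⌀9.2, A = 66.476 cm², y = 5 cm, Ī = 351.66 cm⁴.
By symmetry the centroid is at mid-height, ȳ = 5 cm.
All pieces are centred on the centroidal x-axis, so I = ΣĪ (holes subtracted) = 139.22 cm⁴.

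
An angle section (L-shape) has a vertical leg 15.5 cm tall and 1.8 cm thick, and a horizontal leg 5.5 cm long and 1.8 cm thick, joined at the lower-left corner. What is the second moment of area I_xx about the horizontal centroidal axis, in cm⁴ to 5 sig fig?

I_xx ≈ 812.66 cm⁴

Treat the section as a set of non-overlapping primitives; coordinates are from the bounding-box lower-left.
Vertical leg: 1.8 × 15.5, A = 27.9 cm², y = 7.75 cm, Ī = 558.5813 cm⁴.
Horizontal leg (remainder): 3.7 × 1.8, A = 6.66 cm², y = 0.9 cm, Ī = 1.7982 cm⁴.
Centroid: ȳ = ΣA·y / ΣA = 6.429948 cm.
Transfer each piece to the horizontal centroidal axis using Ī + A·d² with d = y − 6.429948:
  vertical leg: d = 1.320052 cm → contributes +607.198 cm⁴
  horizontal leg (remainder): d = -5.529948 cm → contributes +205.4632 cm⁴
Total I = 812.6612 cm⁴.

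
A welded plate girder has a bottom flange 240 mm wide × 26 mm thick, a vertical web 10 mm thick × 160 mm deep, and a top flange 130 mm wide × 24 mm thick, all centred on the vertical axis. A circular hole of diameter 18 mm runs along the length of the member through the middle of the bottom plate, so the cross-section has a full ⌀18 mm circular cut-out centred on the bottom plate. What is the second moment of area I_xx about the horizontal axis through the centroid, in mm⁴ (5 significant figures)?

I_xx ≈ 7.5296 × 10⁷ mm⁴

Treat the section as a set of non-overlapping primitives; coordinates are from the bounding-box lower-left.
Bottom plate: 240 × 26, A = 6 240 mm², y = 13 mm, Ī = 351 520 mm⁴.
Web plate: 10 × 160, A = 1 600 mm², y = 106 mm, Ī = 3 413 333 mm⁴.
Top plate: 130 × 24, A = 3 120 mm², y = 198 mm, Ī = 149 760 mm⁴.
Hole (subtracted): ⌀18, A = 254.469 mm², y = 13 mm, Ī = 5152.997 mm⁴.
Centroid: ȳ = ΣA·y / ΣA = 80.81541 mm.
Transfer each piece to the horizontal axis through the centroid using Ī + A·d² with d = y − 80.81541:
  bottom plate: d = -67.81541 mm → contributes +29 048 844 mm⁴
  web plate: d = 25.18459 mm → contributes +4 428 155 mm⁴
  top plate: d = 117.1846 mm → contributes +42 994 310 mm⁴
  hole: d = -67.81541 mm → contributes −1 175 438 mm⁴
Total I = 75 295 871 mm⁴.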